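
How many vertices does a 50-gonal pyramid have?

51

A pyramid on an n-gon base has one n-gon and n triangles: V = 50 + 1 = 51, E = 2·50 = 100, F = 50 + 1 = 51.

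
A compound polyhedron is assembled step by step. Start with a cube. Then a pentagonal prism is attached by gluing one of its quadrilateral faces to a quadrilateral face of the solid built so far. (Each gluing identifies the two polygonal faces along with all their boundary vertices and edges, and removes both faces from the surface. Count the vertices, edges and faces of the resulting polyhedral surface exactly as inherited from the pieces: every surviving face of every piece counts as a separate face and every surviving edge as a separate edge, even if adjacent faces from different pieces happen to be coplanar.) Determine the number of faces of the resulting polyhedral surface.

11

A cube: V=8, E=12, F=6.
Attach a pentagonal prism (V=10, E=15, F=7) along a 4-gon: merge 4 vertices and 4 edges, delete both glued faces → V=14, E=23, F=11.
Check: V − E + F = 14 − 23 + 11 = 2.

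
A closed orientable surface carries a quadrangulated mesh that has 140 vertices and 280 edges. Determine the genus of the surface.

1

Every face is a square and each edge borders two faces, so 4F = 2·280, giving F = 140.
χ = V − E + F = 140 − 280 + 140 = 0.
For a closed orientable surface χ = 2 − 2g, so g = (2 − (0))/2 = 1.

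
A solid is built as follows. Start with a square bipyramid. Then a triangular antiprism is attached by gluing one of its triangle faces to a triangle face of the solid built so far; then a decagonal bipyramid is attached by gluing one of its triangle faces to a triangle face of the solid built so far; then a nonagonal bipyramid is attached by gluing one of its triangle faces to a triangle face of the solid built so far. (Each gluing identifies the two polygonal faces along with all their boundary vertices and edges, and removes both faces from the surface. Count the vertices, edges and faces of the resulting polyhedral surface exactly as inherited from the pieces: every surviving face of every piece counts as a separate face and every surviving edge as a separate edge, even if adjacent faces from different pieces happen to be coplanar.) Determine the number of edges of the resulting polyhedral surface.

72

A square bipyramid: V=6, E=12, F=8.
Attach a triangular antiprism (V=6, E=12, F=8) along a 3-gon: merge 3 vertices and 3 edges, delete both glued faces → V=9, E=21, F=14.
Attach a decagonal bipyramid (V=12, E=30, F=20) along a 3-gon: merge 3 vertices and 3 edges, delete both glued faces → V=18, E=48, F=32.
Attach a nonagonal bipyramid (V=11, E=27, F=18) along a 3-gon: merge 3 vertices and 3 edges, delete both glued faces → V=26, E=72, F=48.
Check: V − E + F = 26 − 72 + 48 = 2.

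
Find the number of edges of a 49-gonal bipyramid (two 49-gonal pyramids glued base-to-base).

A bipyramid over an n-gon has 2n triangular faces and n + 2 vertices: V = 49 + 2 = 51, E = 3·49 = 147, F = 2·49 = 98.

147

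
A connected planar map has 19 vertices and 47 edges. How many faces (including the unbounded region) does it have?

Euler's formula for a connected plane graph: V − E + F = 2, so F = 2 − 19 + 47 = 30.

30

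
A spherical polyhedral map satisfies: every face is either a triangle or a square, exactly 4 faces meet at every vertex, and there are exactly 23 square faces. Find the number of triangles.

8

Let x be the number of triangles; then F = 23 + x.
Edge–face incidences: 2E = 4·23 + 3·x = 92 + 3x.
Every vertex has degree 4, so 4V = 2E.
Euler: V − E + F = 2 ⇒ (2E)/4 − E + (23 + x) = 2.
Multiply by 8: 2·(2E) − 4·(2E) + 8·(23 + x) = 16, i.e. 184 + 8x − 2·(92 + 3x) = 16.
Collecting terms: 2x = 16, so x = 8.
Then 2E = 92 + 3·8 = 116, so E = 58, V = 2E/4 = 29, F = 23 + 8 = 31.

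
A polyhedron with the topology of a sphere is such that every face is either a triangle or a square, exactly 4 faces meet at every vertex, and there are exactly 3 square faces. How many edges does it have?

18

Let x be the number of triangles; then F = 3 + x.
Edge–face incidences: 2E = 4·3 + 3·x = 12 + 3x.
Every vertex has degree 4, so 4V = 2E.
Euler: V − E + F = 2 ⇒ (2E)/4 − E + (3 + x) = 2.
Multiply by 8: 2·(2E) − 4·(2E) + 8·(3 + x) = 16, i.e. 24 + 8x − 2·(12 + 3x) = 16.
Collecting terms: 2x = 16, so x = 8.
Then 2E = 12 + 3·8 = 36, so E = 18, V = 2E/4 = 9, F = 3 + 8 = 11.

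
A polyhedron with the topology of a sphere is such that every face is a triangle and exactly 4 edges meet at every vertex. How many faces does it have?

Each face has 3 edges and each edge borders two faces, so 2E = 3F.
Each vertex has degree 4, so 4V = 2E and hence V = 3F/4.
Euler: V − E + F = 2 ⇒ (3F/4) − (3F/2) + F = 2.
Multiply by 8: (6 − 12 + 8)F = 16, i.e. 2F = 16.
So F = 8, E = 3·8/2 = 12, V = 3·8/4 = 6.

8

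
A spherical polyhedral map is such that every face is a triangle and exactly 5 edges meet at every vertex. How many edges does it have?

30

Each face has 3 edges and each edge borders two faces, so 2E = 3F.
Each vertex has degree 5, so 5V = 2E and hence V = 3F/5.
Euler: V − E + F = 2 ⇒ (3F/5) − (3F/2) + F = 2.
Multiply by 10: (6 − 15 + 10)F = 20, i.e. 1F = 20.
So F = 20, E = 3·20/2 = 30, V = 3·20/5 = 12.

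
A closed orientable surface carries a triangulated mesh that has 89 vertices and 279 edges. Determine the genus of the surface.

Every face is a triangle and each edge borders two faces, so 3F = 2·279, giving F = 186.
χ = V − E + F = 89 − 279 + 186 = -4.
For a closed orientable surface χ = 2 − 2g, so g = (2 − (-4))/2 = 3.

3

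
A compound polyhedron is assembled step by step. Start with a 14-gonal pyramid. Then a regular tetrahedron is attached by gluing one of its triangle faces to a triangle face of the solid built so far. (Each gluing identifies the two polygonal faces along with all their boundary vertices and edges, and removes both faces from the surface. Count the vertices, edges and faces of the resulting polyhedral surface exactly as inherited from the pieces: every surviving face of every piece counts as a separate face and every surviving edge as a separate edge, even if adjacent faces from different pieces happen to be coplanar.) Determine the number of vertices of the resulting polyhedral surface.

A 14-gonal pyramid: V=15, E=28, F=15.
Attach a regular tetrahedron (V=4, E=6, F=4) along a 3-gon: merge 3 vertices and 3 edges, delete both glued faces → V=16, E=31, F=17.
Check: V − E + F = 16 − 31 + 17 = 2.

16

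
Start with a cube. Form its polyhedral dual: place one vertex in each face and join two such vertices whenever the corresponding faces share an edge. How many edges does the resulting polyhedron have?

12

The base solid has V = 8, E = 12, F = 6.
The dual swaps V and F and preserves E: V′ = F = 6, E′ = E = 12, F′ = V = 8.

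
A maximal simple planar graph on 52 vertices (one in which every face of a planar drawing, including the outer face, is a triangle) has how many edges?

In a plane triangulation 3F = 2E and V − E + F = 2, so E = 3V − 6 = 3·52 − 6 = 150.

150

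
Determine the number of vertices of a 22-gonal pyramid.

23

A pyramid on an n-gon base has one n-gon and n triangles: V = 22 + 1 = 23, E = 2·22 = 44, F = 22 + 1 = 23.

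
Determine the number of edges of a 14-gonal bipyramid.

A bipyramid over an n-gon has 2n triangular faces and n + 2 vertices: V = 14 + 2 = 16, E = 3·14 = 42, F = 2·14 = 28.

42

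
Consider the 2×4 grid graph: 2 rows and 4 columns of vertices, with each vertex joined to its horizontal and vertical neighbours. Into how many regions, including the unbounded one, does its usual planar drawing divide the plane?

The grid has V = 2·4 = 8 vertices and E = 2·3 + 4·1 = 10 edges.
F = 2 − V + E = 2 − 8 + 10 = 4.

4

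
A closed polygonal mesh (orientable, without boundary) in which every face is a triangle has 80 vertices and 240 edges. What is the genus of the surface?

1

Every face is a triangle and each edge borders two faces, so 3F = 2·240, giving F = 160.
χ = V − E + F = 80 − 240 + 160 = 0.
For a closed orientable surface χ = 2 − 2g, so g = (2 − (0))/2 = 1.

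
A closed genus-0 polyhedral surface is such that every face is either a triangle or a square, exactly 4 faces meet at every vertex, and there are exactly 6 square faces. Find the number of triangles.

8

Let x be the number of triangles; then F = 6 + x.
Edge–face incidences: 2E = 4·6 + 3·x = 24 + 3x.
Every vertex has degree 4, so 4V = 2E.
Euler: V − E + F = 2 ⇒ (2E)/4 − E + (6 + x) = 2.
Multiply by 8: 2·(2E) − 4·(2E) + 8·(6 + x) = 16, i.e. 48 + 8x − 2·(24 + 3x) = 16.
Collecting terms: 2x = 16, so x = 8.
Then 2E = 24 + 3·8 = 48, so E = 24, V = 2E/4 = 12, F = 6 + 8 = 14.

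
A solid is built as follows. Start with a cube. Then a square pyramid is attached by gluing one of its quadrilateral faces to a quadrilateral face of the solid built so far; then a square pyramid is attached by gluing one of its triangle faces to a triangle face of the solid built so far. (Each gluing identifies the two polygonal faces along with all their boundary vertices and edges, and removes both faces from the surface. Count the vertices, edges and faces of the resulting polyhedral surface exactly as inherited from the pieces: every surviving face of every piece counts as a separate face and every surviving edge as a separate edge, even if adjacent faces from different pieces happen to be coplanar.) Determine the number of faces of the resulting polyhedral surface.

A cube: V=8, E=12, F=6.
Attach a square pyramid (V=5, E=8, F=5) along a 4-gon: merge 4 vertices and 4 edges, delete both glued faces → V=9, E=16, F=9.
Attach a square pyramid (V=5, E=8, F=5) along a 3-gon: merge 3 vertices and 3 edges, delete both glued faces → V=11, E=21, F=12.
Check: V − E + F = 11 − 21 + 12 = 2.

12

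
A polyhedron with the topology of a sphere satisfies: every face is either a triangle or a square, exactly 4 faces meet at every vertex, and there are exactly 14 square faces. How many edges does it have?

40

Let x be the number of triangles; then F = 14 + x.
Edge–face incidences: 2E = 4·14 + 3·x = 56 + 3x.
Every vertex has degree 4, so 4V = 2E.
Euler: V − E + F = 2 ⇒ (2E)/4 − E + (14 + x) = 2.
Multiply by 8: 2·(2E) − 4·(2E) + 8·(14 + x) = 16, i.e. 112 + 8x − 2·(56 + 3x) = 16.
Collecting terms: 2x = 16, so x = 8.
Then 2E = 56 + 3·8 = 80, so E = 40, V = 2E/4 = 20, F = 14 + 8 = 22.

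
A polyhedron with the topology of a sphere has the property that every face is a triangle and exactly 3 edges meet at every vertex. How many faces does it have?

Each face has 3 edges and each edge borders two faces, so 2E = 3F.
Each vertex has degree 3, so 3V = 2E and hence V = 3F/3.
Euler: V − E + F = 2 ⇒ (3F/3) − (3F/2) + F = 2.
Multiply by 6: (6 − 9 + 6)F = 12, i.e. 3F = 12.
So F = 4, E = 3·4/2 = 6, V = 3·4/3 = 4.

4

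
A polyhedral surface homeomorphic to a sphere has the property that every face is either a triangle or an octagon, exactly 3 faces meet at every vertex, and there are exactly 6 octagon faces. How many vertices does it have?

Let x be the number of triangles; then F = 6 + x.
Edge–face incidences: 2E = 8·6 + 3·x = 48 + 3x.
Every vertex has degree 3, so 3V = 2E.
Euler: V − E + F = 2 ⇒ (2E)/3 − E + (6 + x) = 2.
Multiply by 6: 2·(2E) − 3·(2E) + 6·(6 + x) = 12, i.e. 36 + 6x − (48 + 3x) = 12.
Collecting terms: 3x − 12 = 12, so 3x = 24, so x = 8.
Then 2E = 48 + 3·8 = 72, so E = 36, V = 2E/3 = 24, F = 6 + 8 = 14.

24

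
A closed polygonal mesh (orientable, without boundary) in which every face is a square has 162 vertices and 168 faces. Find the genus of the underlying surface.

4

Every face is a square, so 2E = 4·168 = 672, giving E = 336.
χ = V − E + F = 162 − 336 + 168 = -6.
For a closed orientable surface χ = 2 − 2g, so g = (2 − (-6))/2 = 4.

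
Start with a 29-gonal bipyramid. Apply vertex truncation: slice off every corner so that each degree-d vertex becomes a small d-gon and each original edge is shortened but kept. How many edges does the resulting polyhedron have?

The base solid has V = 31, E = 87, F = 58.
Truncation replaces each original edge-end by a new vertex, so V′ = 2E = 174.
Each original edge survives, and each old vertex of degree d contributes d new edges; summing degrees gives Σd = 2E, so E′ = E + 2E = 3E = 261.
Each original face survives and each original vertex becomes one new face: F′ = F + V = 89.

261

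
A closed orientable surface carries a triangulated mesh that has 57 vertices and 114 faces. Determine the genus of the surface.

1

Every face is a triangle, so 2E = 3·114 = 342, giving E = 171.
χ = V − E + F = 57 − 171 + 114 = 0.
For a closed orientable surface χ = 2 − 2g, so g = (2 − (0))/2 = 1.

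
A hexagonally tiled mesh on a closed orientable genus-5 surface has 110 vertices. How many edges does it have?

177

χ = 2 − 2·5 = -8, and every face is a hexagon so 6F = 2E.
V − E + F = -8 with E = 6F/2 gives 110 − (6/2 − 1)·F = -8, so F = 59 and E = 177.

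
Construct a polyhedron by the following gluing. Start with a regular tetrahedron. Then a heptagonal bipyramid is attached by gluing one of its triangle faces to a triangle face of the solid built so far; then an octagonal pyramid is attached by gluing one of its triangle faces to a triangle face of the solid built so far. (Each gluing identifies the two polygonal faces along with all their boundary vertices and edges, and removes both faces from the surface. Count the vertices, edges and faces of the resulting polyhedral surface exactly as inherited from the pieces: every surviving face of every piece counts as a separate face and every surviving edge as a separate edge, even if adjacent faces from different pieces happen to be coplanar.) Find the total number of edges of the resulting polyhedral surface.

37

A regular tetrahedron: V=4, E=6, F=4.
Attach a heptagonal bipyramid (V=9, E=21, F=14) along a 3-gon: merge 3 vertices and 3 edges, delete both glued faces → V=10, E=24, F=16.
Attach an octagonal pyramid (V=9, E=16, F=9) along a 3-gon: merge 3 vertices and 3 edges, delete both glued faces → V=16, E=37, F=23.
Check: V − E + F = 16 − 37 + 23 = 2.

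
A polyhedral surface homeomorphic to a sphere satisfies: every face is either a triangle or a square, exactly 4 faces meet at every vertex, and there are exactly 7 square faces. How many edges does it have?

Let x be the number of triangles; then F = 7 + x.
Edge–face incidences: 2E = 4·7 + 3·x = 28 + 3x.
Every vertex has degree 4, so 4V = 2E.
Euler: V − E + F = 2 ⇒ (2E)/4 − E + (7 + x) = 2.
Multiply by 8: 2·(2E) − 4·(2E) + 8·(7 + x) = 16, i.e. 56 + 8x − 2·(28 + 3x) = 16.
Collecting terms: 2x = 16, so x = 8.
Then 2E = 28 + 3·8 = 52, so E = 26, V = 2E/4 = 13, F = 7 + 8 = 15.

26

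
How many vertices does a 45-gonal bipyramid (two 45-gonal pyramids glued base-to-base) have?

47

A bipyramid over an n-gon has 2n triangular faces and n + 2 vertices: V = 45 + 2 = 47, E = 3·45 = 135, F = 2·45 = 90.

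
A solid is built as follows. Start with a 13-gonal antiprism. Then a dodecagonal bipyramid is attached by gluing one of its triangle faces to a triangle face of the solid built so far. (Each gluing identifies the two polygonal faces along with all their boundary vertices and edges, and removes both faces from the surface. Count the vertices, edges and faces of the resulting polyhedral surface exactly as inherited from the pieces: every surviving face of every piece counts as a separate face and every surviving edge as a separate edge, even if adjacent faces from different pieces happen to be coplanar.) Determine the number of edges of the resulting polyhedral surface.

85

A 13-gonal antiprism: V=26, E=52, F=28.
Attach a dodecagonal bipyramid (V=14, E=36, F=24) along a 3-gon: merge 3 vertices and 3 edges, delete both glued faces → V=37, E=85, F=50.
Check: V − E + F = 37 − 85 + 50 = 2.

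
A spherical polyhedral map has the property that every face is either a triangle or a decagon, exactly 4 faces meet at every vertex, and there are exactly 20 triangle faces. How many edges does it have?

40

Let x be the number of decagons; then F = 20 + x.
Edge–face incidences: 2E = 3·20 + 10·x = 60 + 10x.
Every vertex has degree 4, so 4V = 2E.
Euler: V − E + F = 2 ⇒ (2E)/4 − E + (20 + x) = 2.
Multiply by 8: 2·(2E) − 4·(2E) + 8·(20 + x) = 16, i.e. 160 + 8x − 2·(60 + 10x) = 16.
Collecting terms: −12x + 40 = 16, so −12x = −24, so x = 2.
Then 2E = 60 + 10·2 = 80, so E = 40, V = 2E/4 = 20, F = 20 + 2 = 22.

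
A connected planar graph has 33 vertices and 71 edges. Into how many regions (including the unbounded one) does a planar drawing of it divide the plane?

Euler's formula for a connected plane graph: V − E + F = 2, so F = 2 − 33 + 71 = 40.

40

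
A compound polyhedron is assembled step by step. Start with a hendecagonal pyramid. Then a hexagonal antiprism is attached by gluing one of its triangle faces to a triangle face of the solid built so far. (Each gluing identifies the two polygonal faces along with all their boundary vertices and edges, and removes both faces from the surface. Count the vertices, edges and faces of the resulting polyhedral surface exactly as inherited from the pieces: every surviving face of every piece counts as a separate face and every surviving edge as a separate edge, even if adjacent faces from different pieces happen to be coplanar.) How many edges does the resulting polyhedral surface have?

A hendecagonal pyramid: V=12, E=22, F=12.
Attach a hexagonal antiprism (V=12, E=24, F=14) along a 3-gon: merge 3 vertices and 3 edges, delete both glued faces → V=21, E=43, F=24.
Check: V − E + F = 21 − 43 + 24 = 2.

43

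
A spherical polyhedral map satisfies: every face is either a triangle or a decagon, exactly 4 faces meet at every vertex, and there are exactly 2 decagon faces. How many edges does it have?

Let x be the number of triangles; then F = 2 + x.
Edge–face incidences: 2E = 10·2 + 3·x = 20 + 3x.
Every vertex has degree 4, so 4V = 2E.
Euler: V − E + F = 2 ⇒ (2E)/4 − E + (2 + x) = 2.
Multiply by 8: 2·(2E) − 4·(2E) + 8·(2 + x) = 16, i.e. 16 + 8x − 2·(20 + 3x) = 16.
Collecting terms: 2x − 24 = 16, so 2x = 40, so x = 20.
Then 2E = 20 + 3·20 = 80, so E = 40, V = 2E/4 = 20, F = 2 + 20 = 22.

40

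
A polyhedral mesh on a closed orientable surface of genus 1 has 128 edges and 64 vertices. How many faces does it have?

For a closed orientable surface of genus 1, χ = 2 − 2·1 = 0.
F = 0 − V + E = 0 − 64 + 128 = 64.

64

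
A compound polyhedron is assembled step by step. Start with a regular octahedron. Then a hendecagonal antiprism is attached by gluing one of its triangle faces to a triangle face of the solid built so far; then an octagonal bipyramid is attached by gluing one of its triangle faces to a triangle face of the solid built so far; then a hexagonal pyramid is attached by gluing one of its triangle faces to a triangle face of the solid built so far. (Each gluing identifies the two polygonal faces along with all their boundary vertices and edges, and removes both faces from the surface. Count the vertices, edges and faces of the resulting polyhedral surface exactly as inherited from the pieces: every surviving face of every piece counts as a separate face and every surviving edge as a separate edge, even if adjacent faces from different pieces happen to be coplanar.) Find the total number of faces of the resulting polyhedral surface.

A regular octahedron: V=6, E=12, F=8.
Attach a hendecagonal antiprism (V=22, E=44, F=24) along a 3-gon: merge 3 vertices and 3 edges, delete both glued faces → V=25, E=53, F=30.
Attach an octagonal bipyramid (V=10, E=24, F=16) along a 3-gon: merge 3 vertices and 3 edges, delete both glued faces → V=32, E=74, F=44.
Attach a hexagonal pyramid (V=7, E=12, F=7) along a 3-gon: merge 3 vertices and 3 edges, delete both glued faces → V=36, E=83, F=49.
Check: V − E + F = 36 − 83 + 49 = 2.

49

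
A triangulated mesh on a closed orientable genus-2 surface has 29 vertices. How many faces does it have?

62

χ = 2 − 2·2 = -2, and every face is a triangle so 3F = 2E.
V − E + F = -2 with E = 3F/2 gives 29 − (3/2 − 1)·F = -2, so F = 62 and E = 93.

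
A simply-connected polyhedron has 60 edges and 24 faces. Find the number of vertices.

Here V − E + F = 2.
V = 2 + E − F = 2 + 60 − 24 = 38.

38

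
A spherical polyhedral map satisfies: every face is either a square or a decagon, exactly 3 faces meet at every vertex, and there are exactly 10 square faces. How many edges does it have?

30

Let x be the number of decagons; then F = 10 + x.
Edge–face incidences: 2E = 4·10 + 10·x = 40 + 10x.
Every vertex has degree 3, so 3V = 2E.
Euler: V − E + F = 2 ⇒ (2E)/3 − E + (10 + x) = 2.
Multiply by 6: 2·(2E) − 3·(2E) + 6·(10 + x) = 12, i.e. 60 + 6x − (40 + 10x) = 12.
Collecting terms: −4x + 20 = 12, so −4x = −8, so x = 2.
Then 2E = 40 + 10·2 = 60, so E = 30, V = 2E/3 = 20, F = 10 + 2 = 12.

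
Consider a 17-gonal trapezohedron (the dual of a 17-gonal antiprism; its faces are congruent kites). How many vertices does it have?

The n-trapezohedron (dual of the n-antiprism) has V = 2·17 + 2 = 36, E = 4·17 = 68, F = 2·17 = 34.

36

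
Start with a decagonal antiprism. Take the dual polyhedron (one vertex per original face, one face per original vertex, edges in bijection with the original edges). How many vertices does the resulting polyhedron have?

22

The base solid has V = 20, E = 40, F = 22.
The dual swaps V and F and preserves E: V′ = F = 22, E′ = E = 40, F′ = V = 20.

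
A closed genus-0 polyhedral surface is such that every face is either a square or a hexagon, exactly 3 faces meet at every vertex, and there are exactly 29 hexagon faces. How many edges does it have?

99

Let x be the number of squares; then F = 29 + x.
Edge–face incidences: 2E = 6·29 + 4·x = 174 + 4x.
Every vertex has degree 3, so 3V = 2E.
Euler: V − E + F = 2 ⇒ (2E)/3 − E + (29 + x) = 2.
Multiply by 6: 2·(2E) − 3·(2E) + 6·(29 + x) = 12, i.e. 174 + 6x − (174 + 4x) = 12.
Collecting terms: 2x = 12, so x = 6.
Then 2E = 174 + 4·6 = 198, so E = 99, V = 2E/3 = 66, F = 29 + 6 = 35.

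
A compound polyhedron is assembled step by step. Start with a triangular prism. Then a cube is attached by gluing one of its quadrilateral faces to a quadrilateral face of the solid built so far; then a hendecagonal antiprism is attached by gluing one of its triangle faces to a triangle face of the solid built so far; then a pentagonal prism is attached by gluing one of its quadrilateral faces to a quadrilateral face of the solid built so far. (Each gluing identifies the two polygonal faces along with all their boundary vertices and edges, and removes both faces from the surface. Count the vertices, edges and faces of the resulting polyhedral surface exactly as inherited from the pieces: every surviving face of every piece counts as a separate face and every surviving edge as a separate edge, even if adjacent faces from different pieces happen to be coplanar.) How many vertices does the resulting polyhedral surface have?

A triangular prism: V=6, E=9, F=5.
Attach a cube (V=8, E=12, F=6) along a 4-gon: merge 4 vertices and 4 edges, delete both glued faces → V=10, E=17, F=9.
Attach a hendecagonal antiprism (V=22, E=44, F=24) along a 3-gon: merge 3 vertices and 3 edges, delete both glued faces → V=29, E=58, F=31.
Attach a pentagonal prism (V=10, E=15, F=7) along a 4-gon: merge 4 vertices and 4 edges, delete both glued faces → V=35, E=69, F=36.
Check: V − E + F = 35 − 69 + 36 = 2.

35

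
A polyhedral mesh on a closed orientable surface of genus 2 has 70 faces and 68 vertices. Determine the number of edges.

140

For a closed orientable surface of genus 2, χ = 2 − 2·2 = -2.
E = V + F − (-2) = 68 + 70 − (-2) = 140.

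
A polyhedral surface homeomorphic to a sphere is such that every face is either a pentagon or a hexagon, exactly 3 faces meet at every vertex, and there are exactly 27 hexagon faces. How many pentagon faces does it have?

Let x be the number of pentagons; then F = 27 + x.
Edge–face incidences: 2E = 6·27 + 5·x = 162 + 5x.
Every vertex has degree 3, so 3V = 2E.
Euler: V − E + F = 2 ⇒ (2E)/3 − E + (27 + x) = 2.
Multiply by 6: 2·(2E) − 3·(2E) + 6·(27 + x) = 12, i.e. 162 + 6x − (162 + 5x) = 12.
Collecting terms: x = 12.
Then 2E = 162 + 5·12 = 222, so E = 111, V = 2E/3 = 74, F = 27 + 12 = 39.

12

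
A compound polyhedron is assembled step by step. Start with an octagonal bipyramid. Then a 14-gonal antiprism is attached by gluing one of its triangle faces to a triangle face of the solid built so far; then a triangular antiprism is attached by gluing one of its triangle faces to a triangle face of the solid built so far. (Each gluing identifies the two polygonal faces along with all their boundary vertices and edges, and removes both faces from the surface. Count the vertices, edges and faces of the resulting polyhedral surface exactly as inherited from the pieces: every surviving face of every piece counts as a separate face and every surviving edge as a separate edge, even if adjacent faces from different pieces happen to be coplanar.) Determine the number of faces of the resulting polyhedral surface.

An octagonal bipyramid: V=10, E=24, F=16.
Attach a 14-gonal antiprism (V=28, E=56, F=30) along a 3-gon: merge 3 vertices and 3 edges, delete both glued faces → V=35, E=77, F=44.
Attach a triangular antiprism (V=6, E=12, F=8) along a 3-gon: merge 3 vertices and 3 edges, delete both glued faces → V=38, E=86, F=50.
Check: V − E + F = 38 − 86 + 50 = 2.

50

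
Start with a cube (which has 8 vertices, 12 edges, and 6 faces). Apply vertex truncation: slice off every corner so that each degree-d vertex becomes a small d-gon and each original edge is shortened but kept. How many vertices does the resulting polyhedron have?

Truncation replaces each original edge-end by a new vertex, so V′ = 2E = 24.
Each original edge survives, and each old vertex of degree d contributes d new edges; summing degrees gives Σd = 2E, so E′ = E + 2E = 3E = 36.
Each original face survives and each original vertex becomes one new face: F′ = F + V = 14.

24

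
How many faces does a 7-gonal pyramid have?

8

A pyramid on an n-gon base has one n-gon and n triangles: V = 7 + 1 = 8, E = 2·7 = 14, F = 7 + 1 = 8.
Check: V − E + F = 8 − 14 + 8 = 2.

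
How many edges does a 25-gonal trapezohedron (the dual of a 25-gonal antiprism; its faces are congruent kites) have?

The n-trapezohedron (dual of the n-antiprism) has V = 2·25 + 2 = 52, E = 4·25 = 100, F = 2·25 = 50.
Check: V − E + F = 52 − 100 + 50 = 2.

100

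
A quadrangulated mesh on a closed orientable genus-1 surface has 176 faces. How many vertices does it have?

176

χ = 2 − 2·1 = 0, and every face is a square so 4F = 2E.
E = 4·176/2 = 352. Then V = 0 + E − F = 0 + 352 − 176 = 176.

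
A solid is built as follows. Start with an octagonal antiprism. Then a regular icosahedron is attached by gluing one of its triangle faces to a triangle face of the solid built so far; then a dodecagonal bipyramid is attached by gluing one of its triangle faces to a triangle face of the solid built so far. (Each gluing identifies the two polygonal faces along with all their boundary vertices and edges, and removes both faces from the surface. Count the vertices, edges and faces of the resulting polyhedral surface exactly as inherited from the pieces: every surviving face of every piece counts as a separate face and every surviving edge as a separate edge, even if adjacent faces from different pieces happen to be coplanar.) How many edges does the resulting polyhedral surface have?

92

An octagonal antiprism: V=16, E=32, F=18.
Attach a regular icosahedron (V=12, E=30, F=20) along a 3-gon: merge 3 vertices and 3 edges, delete both glued faces → V=25, E=59, F=36.
Attach a dodecagonal bipyramid (V=14, E=36, F=24) along a 3-gon: merge 3 vertices and 3 edges, delete both glued faces → V=36, E=92, F=58.
Check: V − E + F = 36 − 92 + 58 = 2.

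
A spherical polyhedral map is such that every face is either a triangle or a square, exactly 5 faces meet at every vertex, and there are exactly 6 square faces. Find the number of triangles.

Let x be the number of triangles; then F = 6 + x.
Edge–face incidences: 2E = 4·6 + 3·x = 24 + 3x.
Every vertex has degree 5, so 5V = 2E.
Euler: V − E + F = 2 ⇒ (2E)/5 − E + (6 + x) = 2.
Multiply by 10: 2·(2E) − 5·(2E) + 10·(6 + x) = 20, i.e. 60 + 10x − 3·(24 + 3x) = 20.
Collecting terms: x − 12 = 20, so x = 32.
Then 2E = 24 + 3·32 = 120, so E = 60, V = 2E/5 = 24, F = 6 + 32 = 38.

32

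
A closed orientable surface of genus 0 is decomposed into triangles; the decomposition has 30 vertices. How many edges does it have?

84

χ = 2 − 2·0 = 2, and every face is a triangle so 3F = 2E.
V − E + F = 2 with E = 3F/2 gives 30 − (3/2 − 1)·F = 2, so F = 56 and E = 84.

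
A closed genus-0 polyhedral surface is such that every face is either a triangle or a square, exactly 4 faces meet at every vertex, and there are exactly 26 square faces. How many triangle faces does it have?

Let x be the number of triangles; then F = 26 + x.
Edge–face incidences: 2E = 4·26 + 3·x = 104 + 3x.
Every vertex has degree 4, so 4V = 2E.
Euler: V − E + F = 2 ⇒ (2E)/4 − E + (26 + x) = 2.
Multiply by 8: 2·(2E) − 4·(2E) + 8·(26 + x) = 16, i.e. 208 + 8x − 2·(104 + 3x) = 16.
Collecting terms: 2x = 16, so x = 8.
Then 2E = 104 + 3·8 = 128, so E = 64, V = 2E/4 = 32, F = 26 + 8 = 34.

8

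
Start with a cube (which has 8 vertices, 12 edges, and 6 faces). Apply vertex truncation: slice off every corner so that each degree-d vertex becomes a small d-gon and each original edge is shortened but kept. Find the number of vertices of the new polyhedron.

24

Truncation replaces each original edge-end by a new vertex, so V′ = 2E = 24.
Each original edge survives, and each old vertex of degree d contributes d new edges; summing degrees gives Σd = 2E, so E′ = E + 2E = 3E = 36.
Each original face survives and each original vertex becomes one new face: F′ = F + V = 14.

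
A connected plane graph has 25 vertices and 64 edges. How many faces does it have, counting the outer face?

Euler's formula for a connected plane graph: V − E + F = 2, so F = 2 − 25 + 64 = 41.

41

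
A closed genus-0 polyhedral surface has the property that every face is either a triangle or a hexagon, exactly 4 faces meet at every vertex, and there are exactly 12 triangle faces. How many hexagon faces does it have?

2

Let x be the number of hexagons; then F = 12 + x.
Edge–face incidences: 2E = 3·12 + 6·x = 36 + 6x.
Every vertex has degree 4, so 4V = 2E.
Euler: V − E + F = 2 ⇒ (2E)/4 − E + (12 + x) = 2.
Multiply by 8: 2·(2E) − 4·(2E) + 8·(12 + x) = 16, i.e. 96 + 8x − 2·(36 + 6x) = 16.
Collecting terms: −4x + 24 = 16, so −4x = −8, so x = 2.
Then 2E = 36 + 6·2 = 48, so E = 24, V = 2E/4 = 12, F = 12 + 2 = 14.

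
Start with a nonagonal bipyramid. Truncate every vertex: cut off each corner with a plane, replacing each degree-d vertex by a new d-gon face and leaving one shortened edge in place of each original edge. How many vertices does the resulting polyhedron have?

54

The base solid has V = 11, E = 27, F = 18.
Truncation replaces each original edge-end by a new vertex, so V′ = 2E = 54.
Each original edge survives, and each old vertex of degree d contributes d new edges; summing degrees gives Σd = 2E, so E′ = E + 2E = 3E = 81.
Each original face survives and each original vertex becomes one new face: F′ = F + V = 29.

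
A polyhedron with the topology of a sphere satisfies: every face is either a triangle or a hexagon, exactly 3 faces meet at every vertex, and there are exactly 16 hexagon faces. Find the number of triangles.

Let x be the number of triangles; then F = 16 + x.
Edge–face incidences: 2E = 6·16 + 3·x = 96 + 3x.
Every vertex has degree 3, so 3V = 2E.
Euler: V − E + F = 2 ⇒ (2E)/3 − E + (16 + x) = 2.
Multiply by 6: 2·(2E) − 3·(2E) + 6·(16 + x) = 12, i.e. 96 + 6x − (96 + 3x) = 12.
Collecting terms: 3x = 12, so x = 4.
Then 2E = 96 + 3·4 = 108, so E = 54, V = 2E/3 = 36, F = 16 + 4 = 20.

4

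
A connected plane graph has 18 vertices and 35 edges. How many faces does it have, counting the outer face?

19

Euler's formula for a connected plane graph: V − E + F = 2, so F = 2 − 18 + 35 = 19.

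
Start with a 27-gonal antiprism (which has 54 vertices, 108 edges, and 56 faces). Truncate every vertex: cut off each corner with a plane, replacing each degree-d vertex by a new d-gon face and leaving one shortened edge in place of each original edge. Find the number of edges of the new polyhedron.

Truncation replaces each original edge-end by a new vertex, so V′ = 2E = 216.
Each original edge survives, and each old vertex of degree d contributes d new edges; summing degrees gives Σd = 2E, so E′ = E + 2E = 3E = 324.
Each original face survives and each original vertex becomes one new face: F′ = F + V = 110.

324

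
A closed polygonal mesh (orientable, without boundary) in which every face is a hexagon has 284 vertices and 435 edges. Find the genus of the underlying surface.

4

Every face is a hexagon and each edge borders two faces, so 6F = 2·435, giving F = 145.
χ = V − E + F = 284 − 435 + 145 = -6.
For a closed orientable surface χ = 2 − 2g, so g = (2 − (-6))/2 = 4.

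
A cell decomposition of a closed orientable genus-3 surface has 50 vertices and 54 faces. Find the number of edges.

108

For a closed orientable surface of genus 3, χ = 2 − 2·3 = -4.
E = V + F − (-4) = 50 + 54 − (-4) = 108.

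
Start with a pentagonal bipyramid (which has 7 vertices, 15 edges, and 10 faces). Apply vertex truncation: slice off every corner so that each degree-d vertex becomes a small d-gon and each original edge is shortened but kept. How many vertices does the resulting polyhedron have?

30

Truncation replaces each original edge-end by a new vertex, so V′ = 2E = 30.
Each original edge survives, and each old vertex of degree d contributes d new edges; summing degrees gives Σd = 2E, so E′ = E + 2E = 3E = 45.
Each original face survives and each original vertex becomes one new face: F′ = F + V = 17.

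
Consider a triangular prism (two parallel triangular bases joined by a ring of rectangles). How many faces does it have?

5

A prism on an n-gon has two n-gon bases and n rectangular sides: V = 2·3 = 6, E = 3·3 = 9, F = 3 + 2 = 5.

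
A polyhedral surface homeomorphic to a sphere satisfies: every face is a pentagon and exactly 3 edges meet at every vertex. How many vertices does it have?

Each face has 5 edges and each edge borders two faces, so 2E = 5F.
Each vertex has degree 3, so 3V = 2E and hence V = 5F/3.
Euler: V − E + F = 2 ⇒ (5F/3) − (5F/2) + F = 2.
Multiply by 6: (10 − 15 + 6)F = 12, i.e. 1F = 12.
So F = 12, E = 5·12/2 = 30, V = 5·12/3 = 20.

20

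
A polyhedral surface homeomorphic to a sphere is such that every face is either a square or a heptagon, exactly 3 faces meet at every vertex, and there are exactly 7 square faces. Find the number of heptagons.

Let x be the number of heptagons; then F = 7 + x.
Edge–face incidences: 2E = 4·7 + 7·x = 28 + 7x.
Every vertex has degree 3, so 3V = 2E.
Euler: V − E + F = 2 ⇒ (2E)/3 − E + (7 + x) = 2.
Multiply by 6: 2·(2E) − 3·(2E) + 6·(7 + x) = 12, i.e. 42 + 6x − (28 + 7x) = 12.
Collecting terms: −x + 14 = 12, so −x = −2, so x = 2.
Then 2E = 28 + 7·2 = 42, so E = 21, V = 2E/3 = 14, F = 7 + 2 = 9.

2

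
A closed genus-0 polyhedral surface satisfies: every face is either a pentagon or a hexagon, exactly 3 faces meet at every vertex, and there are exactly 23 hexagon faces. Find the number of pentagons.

Let x be the number of pentagons; then F = 23 + x.
Edge–face incidences: 2E = 6·23 + 5·x = 138 + 5x.
Every vertex has degree 3, so 3V = 2E.
Euler: V − E + F = 2 ⇒ (2E)/3 − E + (23 + x) = 2.
Multiply by 6: 2·(2E) − 3·(2E) + 6·(23 + x) = 12, i.e. 138 + 6x − (138 + 5x) = 12.
Collecting terms: x = 12.
Then 2E = 138 + 5·12 = 198, so E = 99, V = 2E/3 = 66, F = 23 + 12 = 35.

12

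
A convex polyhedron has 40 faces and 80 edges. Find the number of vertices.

42

Here V − E + F = 2.
V = 2 + E − F = 2 + 80 − 40 = 42.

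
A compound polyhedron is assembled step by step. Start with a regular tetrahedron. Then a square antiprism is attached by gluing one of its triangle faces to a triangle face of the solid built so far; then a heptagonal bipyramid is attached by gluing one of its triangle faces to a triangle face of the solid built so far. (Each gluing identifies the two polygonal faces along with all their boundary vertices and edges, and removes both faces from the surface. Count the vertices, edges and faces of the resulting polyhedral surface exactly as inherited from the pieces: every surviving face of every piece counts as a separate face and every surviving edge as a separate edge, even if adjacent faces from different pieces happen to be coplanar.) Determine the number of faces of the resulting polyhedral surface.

A regular tetrahedron: V=4, E=6, F=4.
Attach a square antiprism (V=8, E=16, F=10) along a 3-gon: merge 3 vertices and 3 edges, delete both glued faces → V=9, E=19, F=12.
Attach a heptagonal bipyramid (V=9, E=21, F=14) along a 3-gon: merge 3 vertices and 3 edges, delete both glued faces → V=15, E=37, F=24.
Check: V − E + F = 15 − 37 + 24 = 2.

24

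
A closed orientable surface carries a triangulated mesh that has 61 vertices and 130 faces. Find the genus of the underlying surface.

Every face is a triangle, so 2E = 3·130 = 390, giving E = 195.
χ = V − E + F = 61 − 195 + 130 = -4.
For a closed orientable surface χ = 2 − 2g, so g = (2 − (-4))/2 = 3.

3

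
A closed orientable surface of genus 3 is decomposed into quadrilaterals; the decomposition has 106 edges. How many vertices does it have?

49

χ = 2 − 2·3 = -4, and every face is a square so 4F = 2E.
F = 2E/4 = 53. Then V = -4 + E − F = -4 + 106 − 53 = 49.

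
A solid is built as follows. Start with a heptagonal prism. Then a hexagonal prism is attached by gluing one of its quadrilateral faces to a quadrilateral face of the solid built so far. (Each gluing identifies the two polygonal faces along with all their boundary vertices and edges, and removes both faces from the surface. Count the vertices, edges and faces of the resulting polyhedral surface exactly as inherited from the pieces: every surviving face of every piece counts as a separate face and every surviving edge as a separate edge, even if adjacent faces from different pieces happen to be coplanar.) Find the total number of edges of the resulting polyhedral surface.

35

A heptagonal prism: V=14, E=21, F=9.
Attach a hexagonal prism (V=12, E=18, F=8) along a 4-gon: merge 4 vertices and 4 edges, delete both glued faces → V=22, E=35, F=15.
Check: V − E + F = 22 − 35 + 15 = 2.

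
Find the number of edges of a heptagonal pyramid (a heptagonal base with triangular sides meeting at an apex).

A pyramid on an n-gon base has one n-gon and n triangles: V = 7 + 1 = 8, E = 2·7 = 14, F = 7 + 1 = 8.

14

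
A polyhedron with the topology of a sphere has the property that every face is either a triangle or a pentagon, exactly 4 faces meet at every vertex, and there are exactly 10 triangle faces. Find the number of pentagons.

Let x be the number of pentagons; then F = 10 + x.
Edge–face incidences: 2E = 3·10 + 5·x = 30 + 5x.
Every vertex has degree 4, so 4V = 2E.
Euler: V − E + F = 2 ⇒ (2E)/4 − E + (10 + x) = 2.
Multiply by 8: 2·(2E) − 4·(2E) + 8·(10 + x) = 16, i.e. 80 + 8x − 2·(30 + 5x) = 16.
Collecting terms: −2x + 20 = 16, so −2x = −4, so x = 2.
Then 2E = 30 + 5·2 = 40, so E = 20, V = 2E/4 = 10, F = 10 + 2 = 12.

2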